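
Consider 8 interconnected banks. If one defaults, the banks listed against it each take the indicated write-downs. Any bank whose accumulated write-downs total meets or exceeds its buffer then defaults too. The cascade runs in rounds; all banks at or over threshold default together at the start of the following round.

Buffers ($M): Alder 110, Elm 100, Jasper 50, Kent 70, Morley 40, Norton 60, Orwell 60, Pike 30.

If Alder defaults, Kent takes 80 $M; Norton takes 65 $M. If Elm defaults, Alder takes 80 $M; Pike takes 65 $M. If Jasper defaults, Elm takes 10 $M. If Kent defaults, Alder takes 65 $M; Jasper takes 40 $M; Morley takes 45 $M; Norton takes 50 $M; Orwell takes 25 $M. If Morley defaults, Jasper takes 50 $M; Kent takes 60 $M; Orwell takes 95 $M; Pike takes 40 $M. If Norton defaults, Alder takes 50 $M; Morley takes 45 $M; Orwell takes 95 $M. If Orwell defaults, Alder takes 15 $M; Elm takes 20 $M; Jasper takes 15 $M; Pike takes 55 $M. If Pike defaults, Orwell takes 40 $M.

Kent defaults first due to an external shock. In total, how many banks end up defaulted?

Round 1 — Kent defaults (initial).
  Alder: +65 → 65 < 110
  Jasper: +40 → 40 < 50
  Morley: +45 → 45 ≥ 40
  Norton: +50 → 50 < 60
  Orwell: +25 → 25 < 60
Round 2 — Morley defaults.
  Jasper: +50 → 90 ≥ 50
  Orwell: +95 → 120 ≥ 60
  Pike: +40 → 40 ≥ 30
Round 3 — Jasper, Orwell, Pike default.
  Alder: +15 → 80 < 110
  Elm: +10+20 → 30 < 100
No further defaults.

5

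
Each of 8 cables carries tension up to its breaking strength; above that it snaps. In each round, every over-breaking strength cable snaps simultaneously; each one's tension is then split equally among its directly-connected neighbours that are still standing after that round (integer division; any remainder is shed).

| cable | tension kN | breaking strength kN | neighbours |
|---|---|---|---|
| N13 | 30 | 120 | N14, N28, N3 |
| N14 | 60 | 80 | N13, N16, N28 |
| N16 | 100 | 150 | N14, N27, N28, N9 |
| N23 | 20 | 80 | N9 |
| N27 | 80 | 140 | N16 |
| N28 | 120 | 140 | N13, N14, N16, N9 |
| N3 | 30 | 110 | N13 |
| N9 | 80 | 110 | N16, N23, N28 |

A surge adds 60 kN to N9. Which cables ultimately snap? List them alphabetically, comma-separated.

Round 1 — N9 at 140 > 110. N9 snaps.
  N9 sheds 140 kN to N16, N23, N28: 46 each (2 lost).
    N16: 100+46 = 146 ≤ 150
    N23: 20+46 = 66 ≤ 80
    N28: 120+46 = 166 > 140
Round 2 — N28 snaps.
  N28 sheds 166 kN to N13, N14, N16: 55 each (1 lost).
    N13: 30+55 = 85 ≤ 120
    N14: 60+55 = 115 > 80
    N16: 146+55 = 201 > 150
Round 3 — N14, N16 snap.
  N14 sheds 115 kN to N13: 115 each.
    N13: 85+115 = 200 > 120
  N16 sheds 201 kN to N27: 201 each.
    N27: 80+201 = 281 > 140
Round 4 — N13, N27 snap.
  N13 sheds 200 kN to N3: 200 each.
    N3: 30+200 = 230 > 110
  N27 sheds 281 kN: no online neighbours, lost.
Round 5 — N3 snaps.
  N3 sheds 230 kN: no online neighbours, lost.
No further breaks.

N13, N14, N16, N27, N28, N3, N9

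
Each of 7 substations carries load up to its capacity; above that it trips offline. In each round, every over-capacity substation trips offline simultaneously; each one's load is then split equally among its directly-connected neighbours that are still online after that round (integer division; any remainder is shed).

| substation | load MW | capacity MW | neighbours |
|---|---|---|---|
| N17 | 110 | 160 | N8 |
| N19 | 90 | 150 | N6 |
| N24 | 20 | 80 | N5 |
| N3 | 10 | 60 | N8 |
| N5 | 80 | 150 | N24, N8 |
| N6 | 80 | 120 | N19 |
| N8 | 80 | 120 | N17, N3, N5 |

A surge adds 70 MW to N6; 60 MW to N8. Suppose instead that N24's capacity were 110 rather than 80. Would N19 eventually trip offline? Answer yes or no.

yes

With N24's capacity at 110:
Round 1 — N6 at 150 > 120; N8 at 140 > 120. N6, N8 trip offline.
  N6 sheds 150 MW to N19: 150 each.
    N19: 90+150 = 240 > 150
  N8 sheds 140 MW to N17, N3, N5: 46 each (2 lost).
    N17: 110+46 = 156 ≤ 160
    N3: 10+46 = 56 ≤ 60
    N5: 80+46 = 126 ≤ 150
Round 2 — N19 trips offline.
  N19 sheds 240 MW: no online neighbours, lost.
No further trips.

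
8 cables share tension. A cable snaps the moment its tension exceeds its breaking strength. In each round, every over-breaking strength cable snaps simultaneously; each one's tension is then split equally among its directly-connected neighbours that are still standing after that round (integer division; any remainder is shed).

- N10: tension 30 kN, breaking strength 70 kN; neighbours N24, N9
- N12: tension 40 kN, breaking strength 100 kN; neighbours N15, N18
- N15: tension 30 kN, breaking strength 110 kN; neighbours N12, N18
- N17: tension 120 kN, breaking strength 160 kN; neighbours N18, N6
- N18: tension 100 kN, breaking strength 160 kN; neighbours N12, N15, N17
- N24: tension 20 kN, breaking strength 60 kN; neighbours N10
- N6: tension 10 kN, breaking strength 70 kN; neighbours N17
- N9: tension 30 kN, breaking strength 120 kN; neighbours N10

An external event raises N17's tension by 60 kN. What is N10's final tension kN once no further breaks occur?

30

Round 1 — N17 at 180 > 160. N17 snaps.
  N17 sheds 180 kN to N18, N6: 90 each.
    N18: 100+90 = 190 > 160
    N6: 10+90 = 100 > 70
Round 2 — N18, N6 snap.
  N18 sheds 190 kN to N12, N15: 95 each.
    N12: 40+95 = 135 > 100
    N15: 30+95 = 125 > 110
  N6 sheds 100 kN: no online neighbours, lost.
Round 3 — N12, N15 snap.
  N12 sheds 135 kN: no online neighbours, lost.
  N15 sheds 125 kN: no online neighbours, lost.
No further breaks.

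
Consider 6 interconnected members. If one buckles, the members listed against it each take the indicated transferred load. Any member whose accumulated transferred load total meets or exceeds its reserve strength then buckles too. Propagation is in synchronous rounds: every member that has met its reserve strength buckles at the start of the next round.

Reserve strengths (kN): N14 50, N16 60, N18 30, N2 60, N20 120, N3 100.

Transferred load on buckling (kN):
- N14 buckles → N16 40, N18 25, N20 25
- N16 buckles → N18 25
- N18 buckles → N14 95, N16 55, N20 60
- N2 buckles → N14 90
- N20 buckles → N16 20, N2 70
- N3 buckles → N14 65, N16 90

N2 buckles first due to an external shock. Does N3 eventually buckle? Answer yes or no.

no

Round 1 — N2 buckles (initial).
  N14: +90 → 90 ≥ 50
Round 2 — N14 buckles.
  N16: +40 → 40 < 60
  N18: +25 → 25 < 30
  N20: +25 → 25 < 120
No further bucklings.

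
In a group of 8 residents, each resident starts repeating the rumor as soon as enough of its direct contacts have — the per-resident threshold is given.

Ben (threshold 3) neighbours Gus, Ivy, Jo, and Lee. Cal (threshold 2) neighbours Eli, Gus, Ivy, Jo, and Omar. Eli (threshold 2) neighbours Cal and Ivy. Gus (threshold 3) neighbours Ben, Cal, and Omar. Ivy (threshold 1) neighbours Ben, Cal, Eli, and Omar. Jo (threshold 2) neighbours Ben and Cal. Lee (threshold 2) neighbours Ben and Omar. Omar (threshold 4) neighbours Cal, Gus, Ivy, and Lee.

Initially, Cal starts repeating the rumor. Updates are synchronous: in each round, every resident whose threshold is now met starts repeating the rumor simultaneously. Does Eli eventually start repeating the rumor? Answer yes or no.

Round 1 — Cal starts repeating the rumor (initial).
Round 2 — checking thresholds:
  Eli: 1 of 2 neighbours < 2, below threshold.
  Gus: 1 of 3 neighbours < 3, below threshold.
  Ivy: 1 of 4 neighbours ≥ 1, starts repeating the rumor.
  Jo: 1 of 2 neighbours < 2, below threshold.
  Omar: 1 of 4 neighbours < 4, below threshold.
Round 3 — checking thresholds:
  Ben: 1 of 4 neighbours < 3, below threshold.
  Eli: 2 of 2 neighbours ≥ 2, starts repeating the rumor.
  Gus: 1 of 3 neighbours < 3, below threshold.
  Jo: 1 of 2 neighbours < 2, below threshold.
  Omar: 2 of 4 neighbours < 4, below threshold.
Round 4 — no new spreads; cascade stops.

yes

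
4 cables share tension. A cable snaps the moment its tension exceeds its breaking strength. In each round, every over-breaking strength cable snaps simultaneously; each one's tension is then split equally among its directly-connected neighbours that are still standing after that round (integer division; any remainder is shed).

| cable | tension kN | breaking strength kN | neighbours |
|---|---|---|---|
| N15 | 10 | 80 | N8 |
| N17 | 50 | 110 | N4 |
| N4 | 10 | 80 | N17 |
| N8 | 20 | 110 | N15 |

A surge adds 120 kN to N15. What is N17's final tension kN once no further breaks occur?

50

Round 1 — N15 at 130 > 80. N15 snaps.
  N15 sheds 130 kN to N8: 130 each.
    N8: 20+130 = 150 > 110
Round 2 — N8 snaps.
  N8 sheds 150 kN: no online neighbours, lost.
No further breaks.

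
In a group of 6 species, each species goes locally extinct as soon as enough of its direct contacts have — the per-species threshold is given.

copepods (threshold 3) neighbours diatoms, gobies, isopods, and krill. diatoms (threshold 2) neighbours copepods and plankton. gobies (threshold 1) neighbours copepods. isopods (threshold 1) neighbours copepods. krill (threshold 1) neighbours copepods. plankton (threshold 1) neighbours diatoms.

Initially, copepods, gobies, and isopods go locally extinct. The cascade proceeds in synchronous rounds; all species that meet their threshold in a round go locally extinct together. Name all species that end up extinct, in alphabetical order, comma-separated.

Round 1 — copepods, gobies, isopods go locally extinct (initial).
Round 2 — checking thresholds:
  diatoms: 1 of 2 neighbours < 2, below threshold.
  krill: 1 of 1 neighbours ≥ 1, goes locally extinct.
Round 3 — no new extinctions; cascade stops.

copepods, gobies, isopods, krill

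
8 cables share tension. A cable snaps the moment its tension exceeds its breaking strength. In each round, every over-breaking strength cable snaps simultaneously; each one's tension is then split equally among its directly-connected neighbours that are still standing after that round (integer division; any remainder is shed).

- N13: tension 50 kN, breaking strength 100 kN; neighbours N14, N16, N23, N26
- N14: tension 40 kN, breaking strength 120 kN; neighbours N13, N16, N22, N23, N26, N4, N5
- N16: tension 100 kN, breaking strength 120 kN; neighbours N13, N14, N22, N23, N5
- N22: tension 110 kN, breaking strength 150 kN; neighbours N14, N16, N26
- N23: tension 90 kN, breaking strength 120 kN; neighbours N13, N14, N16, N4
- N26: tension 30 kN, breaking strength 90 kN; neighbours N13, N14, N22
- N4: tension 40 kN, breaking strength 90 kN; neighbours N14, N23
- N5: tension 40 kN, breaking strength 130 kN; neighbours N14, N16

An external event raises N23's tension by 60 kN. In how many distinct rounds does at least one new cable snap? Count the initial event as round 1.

Round 1 — N23 at 150 > 120. N23 snaps.
  N23 sheds 150 kN to N13, N14, N16, N4: 37 each (2 lost).
    N13: 50+37 = 87 ≤ 100
    N14: 40+37 = 77 ≤ 120
    N16: 100+37 = 137 > 120
    N4: 40+37 = 77 ≤ 90
Round 2 — N16 snaps.
  N16 sheds 137 kN to N13, N14, N22, N5: 34 each (1 lost).
    N13: 87+34 = 121 > 100
    N14: 77+34 = 111 ≤ 120
    N22: 110+34 = 144 ≤ 150
    N5: 40+34 = 74 ≤ 130
Round 3 — N13 snaps.
  N13 sheds 121 kN to N14, N26: 60 each (1 lost).
    N14: 111+60 = 171 > 120
    N26: 30+60 = 90 ≤ 90
Round 4 — N14 snaps.
  N14 sheds 171 kN to N22, N26, N4, N5: 42 each (3 lost).
    N22: 144+42 = 186 > 150
    N26: 90+42 = 132 > 90
    N4: 77+42 = 119 > 90
    N5: 74+42 = 116 ≤ 130
Round 5 — N22, N26, N4 snap.
  N22 sheds 186 kN: no online neighbours, lost.
  N26 sheds 132 kN: no online neighbours, lost.
  N4 sheds 119 kN: no online neighbours, lost.
No further breaks.

5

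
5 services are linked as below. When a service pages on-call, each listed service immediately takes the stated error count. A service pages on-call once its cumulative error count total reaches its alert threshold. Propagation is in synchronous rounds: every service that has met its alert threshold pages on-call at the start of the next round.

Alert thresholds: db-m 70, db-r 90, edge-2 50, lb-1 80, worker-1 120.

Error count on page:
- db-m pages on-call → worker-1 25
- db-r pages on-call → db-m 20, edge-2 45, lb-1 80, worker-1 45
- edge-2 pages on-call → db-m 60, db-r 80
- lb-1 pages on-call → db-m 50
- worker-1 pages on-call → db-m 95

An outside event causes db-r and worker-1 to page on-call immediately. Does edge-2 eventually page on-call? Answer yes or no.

no

Round 1 — db-r, worker-1 page on-call (initial).
  db-m: +20+95 → 115 ≥ 70
  edge-2: +45 → 45 < 50
  lb-1: +80 → 80 ≥ 80
Round 2 — db-m, lb-1 page on-call.
No further pages.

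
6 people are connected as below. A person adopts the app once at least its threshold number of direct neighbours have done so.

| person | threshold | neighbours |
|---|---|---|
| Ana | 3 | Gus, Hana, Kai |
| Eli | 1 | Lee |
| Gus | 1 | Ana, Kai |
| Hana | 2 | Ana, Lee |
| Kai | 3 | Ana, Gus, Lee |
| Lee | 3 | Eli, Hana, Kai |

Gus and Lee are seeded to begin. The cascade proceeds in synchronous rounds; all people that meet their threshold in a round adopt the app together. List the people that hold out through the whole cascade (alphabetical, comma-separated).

Round 1 — Gus, Lee adopt the app (initial).
Round 2 — checking thresholds:
  Ana: 1 of 3 neighbours < 3, holds.
  Eli: 1 of 1 neighbours ≥ 1, adopts the app.
  Hana: 1 of 2 neighbours < 2, holds.
  Kai: 2 of 3 neighbours < 3, holds.
Round 3 — no new adoptions; cascade stops.

Ana, Hana, Kai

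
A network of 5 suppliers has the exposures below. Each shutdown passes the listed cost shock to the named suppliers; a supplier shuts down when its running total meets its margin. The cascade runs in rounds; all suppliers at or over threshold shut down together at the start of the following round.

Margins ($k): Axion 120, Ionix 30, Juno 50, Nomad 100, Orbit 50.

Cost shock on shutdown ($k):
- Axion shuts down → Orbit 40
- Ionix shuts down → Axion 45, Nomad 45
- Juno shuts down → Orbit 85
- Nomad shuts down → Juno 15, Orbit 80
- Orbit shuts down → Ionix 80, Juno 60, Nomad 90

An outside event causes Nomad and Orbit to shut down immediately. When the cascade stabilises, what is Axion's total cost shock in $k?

45

Round 1 — Nomad, Orbit shut down (initial).
  Ionix: +80 → 80 ≥ 30
  Juno: +15+60 → 75 ≥ 50
Round 2 — Ionix, Juno shut down.
  Axion: +45 → 45 < 120
No further shutdowns.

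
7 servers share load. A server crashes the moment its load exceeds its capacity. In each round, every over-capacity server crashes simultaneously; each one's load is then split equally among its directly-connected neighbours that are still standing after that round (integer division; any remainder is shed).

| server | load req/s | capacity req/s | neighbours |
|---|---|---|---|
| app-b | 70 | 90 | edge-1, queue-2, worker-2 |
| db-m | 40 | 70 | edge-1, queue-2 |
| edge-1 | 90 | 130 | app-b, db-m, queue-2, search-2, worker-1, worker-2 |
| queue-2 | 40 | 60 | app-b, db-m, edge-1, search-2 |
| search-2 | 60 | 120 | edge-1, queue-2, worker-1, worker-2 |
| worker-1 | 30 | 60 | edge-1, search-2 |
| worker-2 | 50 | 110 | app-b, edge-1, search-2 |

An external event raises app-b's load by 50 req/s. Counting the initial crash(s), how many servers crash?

7

Round 1 — app-b at 120 > 90. app-b crashes.
  app-b sheds 120 req/s to edge-1, queue-2, worker-2: 40 each.
    edge-1: 90+40 = 130 ≤ 130
    queue-2: 40+40 = 80 > 60
    worker-2: 50+40 = 90 ≤ 110
Round 2 — queue-2 crashes.
  queue-2 sheds 80 req/s to db-m, edge-1, search-2: 26 each (2 lost).
    db-m: 40+26 = 66 ≤ 70
    edge-1: 130+26 = 156 > 130
    search-2: 60+26 = 86 ≤ 120
Round 3 — edge-1 crashes.
  edge-1 sheds 156 req/s to db-m, search-2, worker-1, worker-2: 39 each.
    db-m: 66+39 = 105 > 70
    search-2: 86+39 = 125 > 120
    worker-1: 30+39 = 69 > 60
    worker-2: 90+39 = 129 > 110
Round 4 — db-m, search-2, worker-1, worker-2 crash.
  db-m sheds 105 req/s: no online neighbours, lost.
  search-2 sheds 125 req/s: no online neighbours, lost.
  worker-1 sheds 69 req/s: no online neighbours, lost.
  worker-2 sheds 129 req/s: no online neighbours, lost.
No further crashes.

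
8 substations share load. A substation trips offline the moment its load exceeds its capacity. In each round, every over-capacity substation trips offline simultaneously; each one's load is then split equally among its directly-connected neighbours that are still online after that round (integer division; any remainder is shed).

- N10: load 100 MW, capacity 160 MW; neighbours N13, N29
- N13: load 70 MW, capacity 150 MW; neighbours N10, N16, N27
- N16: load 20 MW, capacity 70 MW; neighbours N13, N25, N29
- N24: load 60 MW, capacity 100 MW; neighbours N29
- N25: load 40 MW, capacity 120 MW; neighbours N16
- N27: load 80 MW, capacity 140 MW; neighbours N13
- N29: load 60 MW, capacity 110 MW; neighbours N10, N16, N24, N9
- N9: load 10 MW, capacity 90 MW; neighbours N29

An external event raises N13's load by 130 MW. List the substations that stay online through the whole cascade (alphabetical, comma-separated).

Round 1 — N13 at 200 > 150. N13 trips offline.
  N13 sheds 200 MW to N10, N16, N27: 66 each (2 lost).
    N10: 100+66 = 166 > 160
    N16: 20+66 = 86 > 70
    N27: 80+66 = 146 > 140
Round 2 — N10, N16, N27 trip offline.
  N10 sheds 166 MW to N29: 166 each.
    N29: 60+166 = 226 > 110
  N16 sheds 86 MW to N25, N29: 43 each.
    N25: 40+43 = 83 ≤ 120
    N29: 226+43 = 269 > 110
  N27 sheds 146 MW: no online neighbours, lost.
Round 3 — N29 trips offline.
  N29 sheds 269 MW to N24, N9: 134 each (1 lost).
    N24: 60+134 = 194 > 100
    N9: 10+134 = 144 > 90
Round 4 — N24, N9 trip offline.
  N24 sheds 194 MW: no online neighbours, lost.
  N9 sheds 144 MW: no online neighbours, lost.
No further trips.

N25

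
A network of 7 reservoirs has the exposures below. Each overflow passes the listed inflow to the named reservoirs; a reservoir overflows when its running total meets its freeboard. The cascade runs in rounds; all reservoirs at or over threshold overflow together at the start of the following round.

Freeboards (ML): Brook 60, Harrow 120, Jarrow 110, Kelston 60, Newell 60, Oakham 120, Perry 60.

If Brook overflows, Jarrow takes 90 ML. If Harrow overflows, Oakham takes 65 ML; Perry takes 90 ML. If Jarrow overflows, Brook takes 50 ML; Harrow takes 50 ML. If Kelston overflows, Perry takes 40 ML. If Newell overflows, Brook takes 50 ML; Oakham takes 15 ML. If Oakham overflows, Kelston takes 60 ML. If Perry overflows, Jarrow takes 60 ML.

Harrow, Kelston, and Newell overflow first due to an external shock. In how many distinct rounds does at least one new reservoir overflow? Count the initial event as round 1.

2

Round 1 — Harrow, Kelston, Newell overflow (initial).
  Brook: +50 → 50 < 60
  Oakham: +65+15 → 80 < 120
  Perry: +90+40 → 130 ≥ 60
Round 2 — Perry overflows.
  Jarrow: +60 → 60 < 110
No further overflows.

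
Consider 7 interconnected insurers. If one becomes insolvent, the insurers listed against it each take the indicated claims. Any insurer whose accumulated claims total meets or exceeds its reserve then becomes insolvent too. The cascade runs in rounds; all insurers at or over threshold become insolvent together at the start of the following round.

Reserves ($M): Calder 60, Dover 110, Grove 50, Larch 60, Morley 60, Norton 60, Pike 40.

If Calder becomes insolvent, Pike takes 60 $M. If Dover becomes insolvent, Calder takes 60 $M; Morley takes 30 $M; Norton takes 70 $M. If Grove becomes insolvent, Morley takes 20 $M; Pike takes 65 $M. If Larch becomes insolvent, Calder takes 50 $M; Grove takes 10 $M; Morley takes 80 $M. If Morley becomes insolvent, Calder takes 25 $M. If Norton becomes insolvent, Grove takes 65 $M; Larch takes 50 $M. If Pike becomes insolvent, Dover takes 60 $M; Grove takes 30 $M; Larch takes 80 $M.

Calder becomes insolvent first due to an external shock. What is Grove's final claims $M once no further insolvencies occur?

40

Round 1 — Calder becomes insolvent (initial).
  Pike: +60 → 60 ≥ 40
Round 2 — Pike becomes insolvent.
  Dover: +60 → 60 < 110
  Grove: +30 → 30 < 50
  Larch: +80 → 80 ≥ 60
Round 3 — Larch becomes insolvent.
  Grove: +10 → 40 < 50
  Morley: +80 → 80 ≥ 60
Round 4 — Morley becomes insolvent.
No further insolvencies.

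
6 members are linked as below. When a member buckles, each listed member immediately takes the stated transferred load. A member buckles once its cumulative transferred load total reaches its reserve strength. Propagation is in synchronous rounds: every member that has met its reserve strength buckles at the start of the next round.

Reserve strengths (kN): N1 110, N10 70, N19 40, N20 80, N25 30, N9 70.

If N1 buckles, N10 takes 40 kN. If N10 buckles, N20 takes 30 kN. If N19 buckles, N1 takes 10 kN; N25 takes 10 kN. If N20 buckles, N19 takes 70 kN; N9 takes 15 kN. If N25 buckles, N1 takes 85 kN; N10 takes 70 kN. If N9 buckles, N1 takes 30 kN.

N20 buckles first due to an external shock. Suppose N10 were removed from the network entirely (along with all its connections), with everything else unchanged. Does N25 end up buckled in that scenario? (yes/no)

With N10 removed:
Round 1 — N20 buckles (initial).
  N19: +70 → 70 ≥ 40
  N9: +15 → 15 < 70
Round 2 — N19 buckles.
  N1: +10 → 10 < 110
  N25: +10 → 10 < 30
No further bucklings.

no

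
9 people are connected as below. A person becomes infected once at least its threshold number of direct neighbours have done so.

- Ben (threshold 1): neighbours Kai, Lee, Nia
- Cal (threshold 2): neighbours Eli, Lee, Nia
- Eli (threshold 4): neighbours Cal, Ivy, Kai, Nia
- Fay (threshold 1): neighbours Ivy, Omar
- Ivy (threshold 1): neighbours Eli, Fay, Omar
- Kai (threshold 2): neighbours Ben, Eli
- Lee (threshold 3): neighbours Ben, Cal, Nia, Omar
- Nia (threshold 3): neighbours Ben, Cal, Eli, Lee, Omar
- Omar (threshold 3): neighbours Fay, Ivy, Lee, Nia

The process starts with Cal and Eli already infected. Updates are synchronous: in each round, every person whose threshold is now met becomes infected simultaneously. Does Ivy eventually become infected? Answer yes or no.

Round 1 — Cal, Eli become infected (initial).
Round 2 — checking thresholds:
  Ivy: 1 of 3 neighbours ≥ 1, becomes infected.
  Kai: 1 of 2 neighbours < 2, holds.
  Lee: 1 of 4 neighbours < 3, holds.
  Nia: 2 of 5 neighbours < 3, holds.
Round 3 — checking thresholds:
  Fay: 1 of 2 neighbours ≥ 1, becomes infected.
  Kai: 1 of 2 neighbours < 2, holds.
  Lee: 1 of 4 neighbours < 3, holds.
  Nia: 2 of 5 neighbours < 3, holds.
  Omar: 1 of 4 neighbours < 3, holds.
Round 4 — no new infections; cascade stops.

yes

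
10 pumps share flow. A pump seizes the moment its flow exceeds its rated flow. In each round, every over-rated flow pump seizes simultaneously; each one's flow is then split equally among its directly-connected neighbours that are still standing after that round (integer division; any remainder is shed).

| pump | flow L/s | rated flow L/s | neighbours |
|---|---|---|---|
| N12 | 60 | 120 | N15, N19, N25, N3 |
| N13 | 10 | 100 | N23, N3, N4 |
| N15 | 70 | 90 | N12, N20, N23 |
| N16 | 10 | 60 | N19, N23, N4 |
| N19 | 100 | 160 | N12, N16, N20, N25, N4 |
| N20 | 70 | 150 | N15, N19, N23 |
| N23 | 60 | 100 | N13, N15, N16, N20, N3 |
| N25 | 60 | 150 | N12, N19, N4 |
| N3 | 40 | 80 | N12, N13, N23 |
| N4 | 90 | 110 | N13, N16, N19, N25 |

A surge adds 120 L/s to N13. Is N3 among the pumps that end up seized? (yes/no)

Round 1 — N13 at 130 > 100. N13 seizes.
  N13 sheds 130 L/s to N23, N3, N4: 43 each (1 lost).
    N23: 60+43 = 103 > 100
    N3: 40+43 = 83 > 80
    N4: 90+43 = 133 > 110
Round 2 — N23, N3, N4 seize.
  N23 sheds 103 L/s to N15, N16, N20: 34 each (1 lost).
    N15: 70+34 = 104 > 90
    N16: 10+34 = 44 ≤ 60
    N20: 70+34 = 104 ≤ 150
  N3 sheds 83 L/s to N12: 83 each.
    N12: 60+83 = 143 > 120
  N4 sheds 133 L/s to N16, N19, N25: 44 each (1 lost).
    N16: 44+44 = 88 > 60
    N19: 100+44 = 144 ≤ 160
    N25: 60+44 = 104 ≤ 150
Round 3 — N12, N15, N16 seize.
  N12 sheds 143 L/s to N19, N25: 71 each (1 lost).
    N19: 144+71 = 215 > 160
    N25: 104+71 = 175 > 150
  N15 sheds 104 L/s to N20: 104 each.
    N20: 104+104 = 208 > 150
  N16 sheds 88 L/s to N19: 88 each.
    N19: 215+88 = 303 > 160
Round 4 — N19, N20, N25 seize.
  N19 sheds 303 L/s: no online neighbours, lost.
  N20 sheds 208 L/s: no online neighbours, lost.
  N25 sheds 175 L/s: no online neighbours, lost.
No further seizures.

yes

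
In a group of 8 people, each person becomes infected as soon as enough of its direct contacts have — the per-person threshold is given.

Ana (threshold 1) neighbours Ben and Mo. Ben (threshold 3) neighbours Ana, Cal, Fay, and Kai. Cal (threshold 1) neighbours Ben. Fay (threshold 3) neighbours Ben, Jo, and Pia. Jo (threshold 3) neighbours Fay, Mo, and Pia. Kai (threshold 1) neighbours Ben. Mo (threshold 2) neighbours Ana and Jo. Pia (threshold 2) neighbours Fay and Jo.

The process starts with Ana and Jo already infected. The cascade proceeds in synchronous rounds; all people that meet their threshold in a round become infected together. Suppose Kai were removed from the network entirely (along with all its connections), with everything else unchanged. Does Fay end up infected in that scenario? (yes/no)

no

With Kai removed:
Round 1 — Ana, Jo become infected (initial).
Round 2 — checking thresholds:
  Ben: 1 of 3 neighbours < 3, below threshold.
  Fay: 1 of 3 neighbours < 3, below threshold.
  Mo: 2 of 2 neighbours ≥ 2, becomes infected.
  Pia: 1 of 2 neighbours < 2, below threshold.
Round 3 — no new infections; cascade stops.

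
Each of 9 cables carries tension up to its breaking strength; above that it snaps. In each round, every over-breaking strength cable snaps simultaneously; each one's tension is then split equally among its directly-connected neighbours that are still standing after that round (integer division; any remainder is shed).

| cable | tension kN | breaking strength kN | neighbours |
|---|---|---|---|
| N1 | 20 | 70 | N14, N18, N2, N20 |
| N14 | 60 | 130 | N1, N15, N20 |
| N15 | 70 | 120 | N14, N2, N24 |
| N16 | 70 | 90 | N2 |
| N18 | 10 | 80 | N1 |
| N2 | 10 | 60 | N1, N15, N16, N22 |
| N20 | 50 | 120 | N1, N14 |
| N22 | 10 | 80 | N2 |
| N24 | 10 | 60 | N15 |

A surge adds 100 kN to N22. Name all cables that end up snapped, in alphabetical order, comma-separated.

Round 1 — N22 at 110 > 80. N22 snaps.
  N22 sheds 110 kN to N2: 110 each.
    N2: 10+110 = 120 > 60
Round 2 — N2 snaps.
  N2 sheds 120 kN to N1, N15, N16: 40 each.
    N1: 20+40 = 60 ≤ 70
    N15: 70+40 = 110 ≤ 120
    N16: 70+40 = 110 > 90
Round 3 — N16 snaps.
  N16 sheds 110 kN: no online neighbours, lost.
No further breaks.

N16, N2, N22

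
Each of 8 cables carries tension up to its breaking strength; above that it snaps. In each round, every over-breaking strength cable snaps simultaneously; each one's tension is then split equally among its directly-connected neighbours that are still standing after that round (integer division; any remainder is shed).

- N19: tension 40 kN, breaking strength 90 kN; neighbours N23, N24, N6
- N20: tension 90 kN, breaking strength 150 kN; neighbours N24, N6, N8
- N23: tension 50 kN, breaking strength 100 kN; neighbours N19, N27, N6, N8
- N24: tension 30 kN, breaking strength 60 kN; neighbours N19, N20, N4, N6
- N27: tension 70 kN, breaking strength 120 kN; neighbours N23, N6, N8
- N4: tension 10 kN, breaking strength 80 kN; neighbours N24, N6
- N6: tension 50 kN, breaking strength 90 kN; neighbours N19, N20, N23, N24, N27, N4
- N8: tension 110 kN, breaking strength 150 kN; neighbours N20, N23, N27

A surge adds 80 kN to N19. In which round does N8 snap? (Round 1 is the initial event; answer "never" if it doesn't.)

5

Round 1 — N19 at 120 > 90. N19 snaps.
  N19 sheds 120 kN to N23, N24, N6: 40 each.
    N23: 50+40 = 90 ≤ 100
    N24: 30+40 = 70 > 60
    N6: 50+40 = 90 ≤ 90
Round 2 — N24 snaps.
  N24 sheds 70 kN to N20, N4, N6: 23 each (1 lost).
    N20: 90+23 = 113 ≤ 150
    N4: 10+23 = 33 ≤ 80
    N6: 90+23 = 113 > 90
Round 3 — N6 snaps.
  N6 sheds 113 kN to N20, N23, N27, N4: 28 each (1 lost).
    N20: 113+28 = 141 ≤ 150
    N23: 90+28 = 118 > 100
    N27: 70+28 = 98 ≤ 120
    N4: 33+28 = 61 ≤ 80
Round 4 — N23 snaps.
  N23 sheds 118 kN to N27, N8: 59 each.
    N27: 98+59 = 157 > 120
    N8: 110+59 = 169 > 150
Round 5 — N27, N8 snap.
  N27 sheds 157 kN: no online neighbours, lost.
  N8 sheds 169 kN to N20: 169 each.
    N20: 141+169 = 310 > 150
Round 6 — N20 snaps.
  N20 sheds 310 kN: no online neighbours, lost.
No further breaks.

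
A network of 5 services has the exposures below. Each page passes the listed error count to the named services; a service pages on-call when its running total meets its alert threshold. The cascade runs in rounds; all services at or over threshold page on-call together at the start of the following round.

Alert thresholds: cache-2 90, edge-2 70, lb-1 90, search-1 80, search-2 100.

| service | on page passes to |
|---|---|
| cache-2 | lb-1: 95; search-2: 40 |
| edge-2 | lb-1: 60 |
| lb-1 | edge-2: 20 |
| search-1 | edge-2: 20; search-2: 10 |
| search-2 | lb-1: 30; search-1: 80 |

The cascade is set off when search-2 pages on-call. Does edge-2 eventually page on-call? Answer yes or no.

Round 1 — search-2 pages on-call (initial).
  lb-1: +30 → 30 < 90
  search-1: +80 → 80 ≥ 80
Round 2 — search-1 pages on-call.
  edge-2: +20 → 20 < 70
No further pages.

no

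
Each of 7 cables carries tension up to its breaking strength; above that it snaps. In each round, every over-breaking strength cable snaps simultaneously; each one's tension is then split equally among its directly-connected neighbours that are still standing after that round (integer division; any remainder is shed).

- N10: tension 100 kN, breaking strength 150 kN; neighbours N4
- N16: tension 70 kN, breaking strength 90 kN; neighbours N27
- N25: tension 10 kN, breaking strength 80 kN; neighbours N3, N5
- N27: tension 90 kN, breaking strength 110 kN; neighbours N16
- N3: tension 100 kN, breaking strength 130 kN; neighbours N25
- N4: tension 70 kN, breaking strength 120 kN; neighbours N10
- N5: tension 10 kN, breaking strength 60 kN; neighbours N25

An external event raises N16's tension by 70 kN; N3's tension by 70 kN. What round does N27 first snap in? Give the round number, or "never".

2

Round 1 — N16 at 140 > 90; N3 at 170 > 130. N16, N3 snap.
  N16 sheds 140 kN to N27: 140 each.
    N27: 90+140 = 230 > 110
  N3 sheds 170 kN to N25: 170 each.
    N25: 10+170 = 180 > 80
Round 2 — N25, N27 snap.
  N25 sheds 180 kN to N5: 180 each.
    N5: 10+180 = 190 > 60
  N27 sheds 230 kN: no online neighbours, lost.
Round 3 — N5 snaps.
  N5 sheds 190 kN: no online neighbours, lost.
No further breaks.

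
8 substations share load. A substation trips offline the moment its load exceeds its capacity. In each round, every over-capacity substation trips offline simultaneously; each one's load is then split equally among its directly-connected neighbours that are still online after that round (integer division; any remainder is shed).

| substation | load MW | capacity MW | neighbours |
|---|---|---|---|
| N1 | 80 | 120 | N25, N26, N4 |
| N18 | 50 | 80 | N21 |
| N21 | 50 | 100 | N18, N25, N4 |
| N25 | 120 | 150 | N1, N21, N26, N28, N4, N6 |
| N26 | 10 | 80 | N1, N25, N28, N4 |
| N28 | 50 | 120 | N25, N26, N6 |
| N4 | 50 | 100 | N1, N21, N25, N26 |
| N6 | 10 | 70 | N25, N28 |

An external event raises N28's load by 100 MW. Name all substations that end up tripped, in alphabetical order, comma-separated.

Round 1 — N28 at 150 > 120. N28 trips offline.
  N28 sheds 150 MW to N25, N26, N6: 50 each.
    N25: 120+50 = 170 > 150
    N26: 10+50 = 60 ≤ 80
    N6: 10+50 = 60 ≤ 70
Round 2 — N25 trips offline.
  N25 sheds 170 MW to N1, N21, N26, N4, N6: 34 each.
    N1: 80+34 = 114 ≤ 120
    N21: 50+34 = 84 ≤ 100
    N26: 60+34 = 94 > 80
    N4: 50+34 = 84 ≤ 100
    N6: 60+34 = 94 > 70
Round 3 — N26, N6 trip offline.
  N26 sheds 94 MW to N1, N4: 47 each.
    N1: 114+47 = 161 > 120
    N4: 84+47 = 131 > 100
  N6 sheds 94 MW: no online neighbours, lost.
Round 4 — N1, N4 trip offline.
  N1 sheds 161 MW: no online neighbours, lost.
  N4 sheds 131 MW to N21: 131 each.
    N21: 84+131 = 215 > 100
Round 5 — N21 trips offline.
  N21 sheds 215 MW to N18: 215 each.
    N18: 50+215 = 265 > 80
Round 6 — N18 trips offline.
  N18 sheds 265 MW: no online neighbours, lost.
No further trips.

N1, N18, N21, N25, N26, N28, N4, N6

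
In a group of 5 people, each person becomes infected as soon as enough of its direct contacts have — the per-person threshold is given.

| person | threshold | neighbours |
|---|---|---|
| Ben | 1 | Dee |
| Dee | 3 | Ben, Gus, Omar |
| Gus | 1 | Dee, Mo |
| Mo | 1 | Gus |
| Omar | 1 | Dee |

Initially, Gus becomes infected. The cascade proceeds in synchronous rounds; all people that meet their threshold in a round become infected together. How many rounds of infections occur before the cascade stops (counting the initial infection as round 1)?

Round 1 — Gus becomes infected (initial).
Round 2 — checking thresholds:
  Dee: 1 of 3 neighbours < 3, holds.
  Mo: 1 of 1 neighbours ≥ 1, becomes infected.
Round 3 — no new infections; cascade stops.

2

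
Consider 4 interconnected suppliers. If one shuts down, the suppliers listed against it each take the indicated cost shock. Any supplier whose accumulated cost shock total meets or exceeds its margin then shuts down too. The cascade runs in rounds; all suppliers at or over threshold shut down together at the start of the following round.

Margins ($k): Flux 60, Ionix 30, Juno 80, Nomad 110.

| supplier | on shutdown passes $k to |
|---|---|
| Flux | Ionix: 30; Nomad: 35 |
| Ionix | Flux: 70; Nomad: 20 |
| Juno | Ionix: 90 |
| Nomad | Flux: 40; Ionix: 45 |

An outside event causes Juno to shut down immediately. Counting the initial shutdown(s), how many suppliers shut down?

Round 1 — Juno shuts down (initial).
  Ionix: +90 → 90 ≥ 30
Round 2 — Ionix shuts down.
  Flux: +70 → 70 ≥ 60
  Nomad: +20 → 20 < 110
Round 3 — Flux shuts down.
  Nomad: +35 → 55 < 110
No further shutdowns.

3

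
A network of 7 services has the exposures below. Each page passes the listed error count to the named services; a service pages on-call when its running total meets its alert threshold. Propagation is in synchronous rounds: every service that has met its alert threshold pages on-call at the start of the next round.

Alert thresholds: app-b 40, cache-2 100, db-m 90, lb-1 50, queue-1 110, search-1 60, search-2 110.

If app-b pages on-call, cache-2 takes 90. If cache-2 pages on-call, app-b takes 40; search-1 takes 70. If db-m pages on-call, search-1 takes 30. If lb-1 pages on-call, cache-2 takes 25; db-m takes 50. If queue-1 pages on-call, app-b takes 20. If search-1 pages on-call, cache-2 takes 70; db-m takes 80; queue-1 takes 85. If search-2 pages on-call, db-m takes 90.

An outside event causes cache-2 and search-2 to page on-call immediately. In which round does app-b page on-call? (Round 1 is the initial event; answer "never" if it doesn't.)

2

Round 1 — cache-2, search-2 page on-call (initial).
  app-b: +40 → 40 ≥ 40
  db-m: +90 → 90 ≥ 90
  search-1: +70 → 70 ≥ 60
Round 2 — app-b, db-m, search-1 page on-call.
  queue-1: +85 → 85 < 110
No further pages.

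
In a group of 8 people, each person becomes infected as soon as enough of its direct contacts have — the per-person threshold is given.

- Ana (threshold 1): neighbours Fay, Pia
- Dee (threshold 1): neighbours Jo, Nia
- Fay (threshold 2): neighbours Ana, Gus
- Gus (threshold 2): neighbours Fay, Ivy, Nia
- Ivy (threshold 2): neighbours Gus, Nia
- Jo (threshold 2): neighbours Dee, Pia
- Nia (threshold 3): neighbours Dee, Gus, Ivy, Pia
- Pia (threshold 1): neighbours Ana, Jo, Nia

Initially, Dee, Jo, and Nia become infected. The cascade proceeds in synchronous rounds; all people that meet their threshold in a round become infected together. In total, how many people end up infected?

5

Round 1 — Dee, Jo, Nia become infected (initial).
Round 2 — checking thresholds:
  Gus: 1 of 3 neighbours < 2, not yet.
  Ivy: 1 of 2 neighbours < 2, not yet.
  Pia: 2 of 3 neighbours ≥ 1, becomes infected.
Round 3 — checking thresholds:
  Ana: 1 of 2 neighbours ≥ 1, becomes infected.
  Gus: 1 of 3 neighbours < 2, not yet.
  Ivy: 1 of 2 neighbours < 2, not yet.
Round 4 — no new infections; cascade stops.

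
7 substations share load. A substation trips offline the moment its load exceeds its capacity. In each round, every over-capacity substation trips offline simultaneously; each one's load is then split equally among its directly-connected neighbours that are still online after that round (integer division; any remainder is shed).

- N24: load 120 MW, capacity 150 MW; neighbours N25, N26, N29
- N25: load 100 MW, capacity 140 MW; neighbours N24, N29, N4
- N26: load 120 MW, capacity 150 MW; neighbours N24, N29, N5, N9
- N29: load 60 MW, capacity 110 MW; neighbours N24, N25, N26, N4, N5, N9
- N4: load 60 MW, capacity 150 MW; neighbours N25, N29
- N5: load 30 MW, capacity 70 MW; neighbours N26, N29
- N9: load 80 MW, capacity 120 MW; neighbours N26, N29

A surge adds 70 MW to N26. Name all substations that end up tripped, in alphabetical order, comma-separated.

N24, N25, N26, N29, N4, N5, N9

Round 1 — N26 at 190 > 150. N26 trips offline.
  N26 sheds 190 MW to N24, N29, N5, N9: 47 each (2 lost).
    N24: 120+47 = 167 > 150
    N29: 60+47 = 107 ≤ 110
    N5: 30+47 = 77 > 70
    N9: 80+47 = 127 > 120
Round 2 — N24, N5, N9 trip offline.
  N24 sheds 167 MW to N25, N29: 83 each (1 lost).
    N25: 100+83 = 183 > 140
    N29: 107+83 = 190 > 110
  N5 sheds 77 MW to N29: 77 each.
    N29: 190+77 = 267 > 110
  N9 sheds 127 MW to N29: 127 each.
    N29: 267+127 = 394 > 110
Round 3 — N25, N29 trip offline.
  N25 sheds 183 MW to N4: 183 each.
    N4: 60+183 = 243 > 150
  N29 sheds 394 MW to N4: 394 each.
    N4: 243+394 = 637 > 150
Round 4 — N4 trips offline.
  N4 sheds 637 MW: no online neighbours, lost.
No further trips.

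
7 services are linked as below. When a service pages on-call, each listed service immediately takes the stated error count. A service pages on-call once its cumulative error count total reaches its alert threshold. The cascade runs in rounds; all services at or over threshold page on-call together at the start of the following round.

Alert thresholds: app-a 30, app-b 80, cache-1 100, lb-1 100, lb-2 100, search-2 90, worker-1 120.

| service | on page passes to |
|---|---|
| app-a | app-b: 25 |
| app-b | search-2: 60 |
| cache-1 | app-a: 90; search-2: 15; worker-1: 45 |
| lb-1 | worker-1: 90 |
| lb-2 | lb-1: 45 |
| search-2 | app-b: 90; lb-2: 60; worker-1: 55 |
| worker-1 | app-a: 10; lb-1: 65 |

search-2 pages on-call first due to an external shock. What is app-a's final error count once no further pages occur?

0

Round 1 — search-2 pages on-call (initial).
  app-b: +90 → 90 ≥ 80
  lb-2: +60 → 60 < 100
  worker-1: +55 → 55 < 120
Round 2 — app-b pages on-call.
No further pages.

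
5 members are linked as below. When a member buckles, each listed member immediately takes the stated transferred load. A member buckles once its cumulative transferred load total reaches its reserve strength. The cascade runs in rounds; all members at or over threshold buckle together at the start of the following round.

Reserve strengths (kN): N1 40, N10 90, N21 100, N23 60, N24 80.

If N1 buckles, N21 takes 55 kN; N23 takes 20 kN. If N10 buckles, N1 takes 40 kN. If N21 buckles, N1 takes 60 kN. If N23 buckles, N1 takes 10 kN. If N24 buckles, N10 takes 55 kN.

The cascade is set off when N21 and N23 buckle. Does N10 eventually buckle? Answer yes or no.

no

Round 1 — N21, N23 buckle (initial).
  N1: +60+10 → 70 ≥ 40
Round 2 — N1 buckles.
No further bucklings.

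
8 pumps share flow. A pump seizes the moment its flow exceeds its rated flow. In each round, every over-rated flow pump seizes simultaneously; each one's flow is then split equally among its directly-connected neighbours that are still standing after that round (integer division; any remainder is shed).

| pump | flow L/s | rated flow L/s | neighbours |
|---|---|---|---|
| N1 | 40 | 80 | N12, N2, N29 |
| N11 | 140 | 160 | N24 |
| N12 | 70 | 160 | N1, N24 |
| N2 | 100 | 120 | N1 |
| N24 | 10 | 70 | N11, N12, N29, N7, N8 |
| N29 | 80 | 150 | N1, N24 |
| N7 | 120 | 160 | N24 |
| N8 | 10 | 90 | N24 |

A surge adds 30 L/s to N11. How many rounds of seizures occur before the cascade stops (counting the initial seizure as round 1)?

Round 1 — N11 at 170 > 160. N11 seizes.
  N11 sheds 170 L/s to N24: 170 each.
    N24: 10+170 = 180 > 70
Round 2 — N24 seizes.
  N24 sheds 180 L/s to N12, N29, N7, N8: 45 each.
    N12: 70+45 = 115 ≤ 160
    N29: 80+45 = 125 ≤ 150
    N7: 120+45 = 165 > 160
    N8: 10+45 = 55 ≤ 90
Round 3 — N7 seizes.
  N7 sheds 165 L/s: no online neighbours, lost.
No further seizures.

3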